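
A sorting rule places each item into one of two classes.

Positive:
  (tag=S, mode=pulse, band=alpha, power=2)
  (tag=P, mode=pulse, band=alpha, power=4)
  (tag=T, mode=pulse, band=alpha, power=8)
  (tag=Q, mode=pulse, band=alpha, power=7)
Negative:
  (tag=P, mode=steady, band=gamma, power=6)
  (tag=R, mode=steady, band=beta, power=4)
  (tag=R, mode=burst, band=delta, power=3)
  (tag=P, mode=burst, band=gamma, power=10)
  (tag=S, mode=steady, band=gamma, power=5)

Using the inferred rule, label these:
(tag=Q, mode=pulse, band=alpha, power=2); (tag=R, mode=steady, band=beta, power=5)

Positive, Negative

Rule: band is alpha. This holds for each 'Positive' example and fails for each 'Negative' one.
Positive: (tag=Q, mode=pulse, band=alpha, power=2), since band is alpha. Negative: (tag=R, mode=steady, band=beta, power=5), since band is beta.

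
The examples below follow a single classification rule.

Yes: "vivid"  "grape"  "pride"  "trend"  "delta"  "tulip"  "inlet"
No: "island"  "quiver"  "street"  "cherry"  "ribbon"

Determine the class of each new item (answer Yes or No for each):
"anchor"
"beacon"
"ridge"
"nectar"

No, No, Yes, No

A rule that fits every label: odd length — true of each 'Yes' example, false of each 'No' one.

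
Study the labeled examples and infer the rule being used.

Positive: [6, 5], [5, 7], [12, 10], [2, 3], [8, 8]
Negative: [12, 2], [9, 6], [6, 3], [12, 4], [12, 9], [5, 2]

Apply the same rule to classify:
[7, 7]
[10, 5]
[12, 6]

The distinguishing property — |first − second| ≤ 2 — holds for all the 'Positive' cases and none of the 'Negative' cases.

Positive, Negative, Negative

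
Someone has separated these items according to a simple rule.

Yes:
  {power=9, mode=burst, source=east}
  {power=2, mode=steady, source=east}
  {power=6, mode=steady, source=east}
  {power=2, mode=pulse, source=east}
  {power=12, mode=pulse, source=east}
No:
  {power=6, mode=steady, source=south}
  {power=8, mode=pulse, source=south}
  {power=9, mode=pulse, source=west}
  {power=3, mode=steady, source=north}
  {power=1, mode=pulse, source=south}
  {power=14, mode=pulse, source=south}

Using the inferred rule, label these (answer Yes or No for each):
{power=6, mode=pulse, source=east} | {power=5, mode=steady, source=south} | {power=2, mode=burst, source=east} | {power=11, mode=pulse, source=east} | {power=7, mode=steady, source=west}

Looking at the examples, the only property every 'Yes' case has and every 'No' case lacks is: source is east.

Yes, No, Yes, Yes, No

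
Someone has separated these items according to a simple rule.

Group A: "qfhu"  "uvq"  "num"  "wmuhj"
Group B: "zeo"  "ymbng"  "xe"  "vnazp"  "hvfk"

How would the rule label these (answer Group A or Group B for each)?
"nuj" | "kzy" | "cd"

Group A, Group B, Group B

The pattern is that an item is 'Group A' exactly when: contains 'u'.
"nuj": Group A (has 'u'). "kzy": Group B (no 'u'). "cd": Group B (no 'u').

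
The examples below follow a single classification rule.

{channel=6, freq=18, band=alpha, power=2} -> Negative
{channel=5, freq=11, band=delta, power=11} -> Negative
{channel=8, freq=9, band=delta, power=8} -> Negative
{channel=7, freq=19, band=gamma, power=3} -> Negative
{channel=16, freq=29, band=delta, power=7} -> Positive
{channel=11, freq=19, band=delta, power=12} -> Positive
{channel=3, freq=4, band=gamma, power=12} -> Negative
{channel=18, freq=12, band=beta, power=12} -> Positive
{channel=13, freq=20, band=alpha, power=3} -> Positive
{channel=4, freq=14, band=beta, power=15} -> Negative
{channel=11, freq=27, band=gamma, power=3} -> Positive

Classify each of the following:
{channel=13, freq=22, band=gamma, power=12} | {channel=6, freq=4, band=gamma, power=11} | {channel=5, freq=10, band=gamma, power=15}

Positive, Negative, Negative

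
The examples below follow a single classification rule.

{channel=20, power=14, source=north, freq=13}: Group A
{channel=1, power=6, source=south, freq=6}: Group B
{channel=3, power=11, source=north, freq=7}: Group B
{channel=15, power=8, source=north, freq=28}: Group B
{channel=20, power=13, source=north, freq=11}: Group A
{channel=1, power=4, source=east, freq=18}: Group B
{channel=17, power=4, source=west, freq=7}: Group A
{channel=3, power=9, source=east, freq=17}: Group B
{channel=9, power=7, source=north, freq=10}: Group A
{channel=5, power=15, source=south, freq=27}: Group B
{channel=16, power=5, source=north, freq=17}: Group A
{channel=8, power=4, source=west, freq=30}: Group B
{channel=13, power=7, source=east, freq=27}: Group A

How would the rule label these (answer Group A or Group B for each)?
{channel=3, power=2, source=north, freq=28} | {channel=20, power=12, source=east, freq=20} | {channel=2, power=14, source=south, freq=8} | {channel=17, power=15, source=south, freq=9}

'Group A' ⟺ channel ≥ 8 AND freq ≤ 27.
Group B: {channel=3, power=2, source=north, freq=28}, since channel = 3, freq = 28. Group A: {channel=20, power=12, source=east, freq=20}, since channel = 20, freq = 20. Group B: {channel=2, power=14, source=south, freq=8}, since channel = 2, freq = 8. Group A: {channel=17, power=15, source=south, freq=9}, since channel = 17, freq = 9.

Group B, Group A, Group B, Group A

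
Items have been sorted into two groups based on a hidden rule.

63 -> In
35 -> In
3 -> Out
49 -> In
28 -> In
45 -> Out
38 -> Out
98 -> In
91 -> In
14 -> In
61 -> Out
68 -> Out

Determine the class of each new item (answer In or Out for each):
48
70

One predicate separates the groups cleanly: multiple of 7.

Out, In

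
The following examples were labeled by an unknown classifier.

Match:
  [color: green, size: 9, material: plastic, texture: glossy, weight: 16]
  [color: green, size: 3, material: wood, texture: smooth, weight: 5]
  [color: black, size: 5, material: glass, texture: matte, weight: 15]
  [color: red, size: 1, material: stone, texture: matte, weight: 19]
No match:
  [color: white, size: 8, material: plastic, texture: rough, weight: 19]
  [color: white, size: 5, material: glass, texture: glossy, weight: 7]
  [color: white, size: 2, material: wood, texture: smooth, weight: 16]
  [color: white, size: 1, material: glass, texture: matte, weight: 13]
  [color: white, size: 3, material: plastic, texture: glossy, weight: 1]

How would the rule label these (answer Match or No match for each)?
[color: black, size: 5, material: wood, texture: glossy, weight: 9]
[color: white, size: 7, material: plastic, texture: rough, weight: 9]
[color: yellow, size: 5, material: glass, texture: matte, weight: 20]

'Match' ⟺ color is not white.
[color: black, size: 5, material: wood, texture: glossy, weight: 9]: color is black, checks out → Match.
[color: white, size: 7, material: plastic, texture: rough, weight: 9]: color is white, does not satisfy this → No match.
[color: yellow, size: 5, material: glass, texture: matte, weight: 20]: color is yellow, checks out → Match.

Match, No match, Match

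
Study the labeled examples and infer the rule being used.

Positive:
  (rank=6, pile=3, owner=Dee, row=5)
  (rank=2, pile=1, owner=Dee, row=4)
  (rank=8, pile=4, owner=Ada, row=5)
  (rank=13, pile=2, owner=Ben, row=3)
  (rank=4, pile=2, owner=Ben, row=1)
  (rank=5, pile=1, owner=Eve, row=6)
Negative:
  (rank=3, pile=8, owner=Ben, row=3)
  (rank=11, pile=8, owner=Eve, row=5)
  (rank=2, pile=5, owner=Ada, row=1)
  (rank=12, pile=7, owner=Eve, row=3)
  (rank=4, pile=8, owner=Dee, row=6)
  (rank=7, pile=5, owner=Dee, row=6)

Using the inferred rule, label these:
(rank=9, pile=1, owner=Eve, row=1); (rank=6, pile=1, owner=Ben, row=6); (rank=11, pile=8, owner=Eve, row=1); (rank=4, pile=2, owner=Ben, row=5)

Positive, Positive, Negative, Positive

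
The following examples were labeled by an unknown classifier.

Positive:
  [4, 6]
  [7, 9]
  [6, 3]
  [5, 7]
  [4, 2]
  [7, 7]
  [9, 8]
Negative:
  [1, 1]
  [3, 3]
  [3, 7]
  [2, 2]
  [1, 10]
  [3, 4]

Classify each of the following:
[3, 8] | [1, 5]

Negative, Negative

The pattern is that an item is 'Positive' exactly when: first ≥ 4.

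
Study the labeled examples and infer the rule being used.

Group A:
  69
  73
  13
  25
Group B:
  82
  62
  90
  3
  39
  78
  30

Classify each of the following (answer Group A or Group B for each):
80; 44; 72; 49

Group B, Group B, Group B, Group A

The simplest hypothesis consistent with all the labels is: ≡ 1 (mod 4).
80 → 80 mod 4 = 0 → Group B. 44 → 44 mod 4 = 0 → Group B. 72 → 72 mod 4 = 0 → Group B. 49 → 49 mod 4 = 1 → Group A.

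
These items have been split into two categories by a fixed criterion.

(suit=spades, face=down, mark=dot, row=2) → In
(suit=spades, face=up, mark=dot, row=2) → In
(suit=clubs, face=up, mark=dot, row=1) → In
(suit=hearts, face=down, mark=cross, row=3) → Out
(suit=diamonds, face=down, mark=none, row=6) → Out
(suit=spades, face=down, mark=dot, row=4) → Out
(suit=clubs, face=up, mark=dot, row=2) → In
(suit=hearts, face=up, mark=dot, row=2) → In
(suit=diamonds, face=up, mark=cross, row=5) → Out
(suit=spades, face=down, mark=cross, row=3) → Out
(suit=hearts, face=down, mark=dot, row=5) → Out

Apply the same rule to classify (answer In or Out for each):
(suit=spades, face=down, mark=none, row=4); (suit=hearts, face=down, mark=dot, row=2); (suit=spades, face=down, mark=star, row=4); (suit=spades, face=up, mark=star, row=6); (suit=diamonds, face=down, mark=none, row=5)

Out, In, Out, Out, Out

All 'In' examples share one property — row ≤ 2 — and every 'Out' example lacks it.
(suit=spades, face=down, mark=none, row=4) → row = 4 → Out.
(suit=hearts, face=down, mark=dot, row=2) → row = 2 → In.
(suit=spades, face=down, mark=star, row=4) → row = 4 → Out.
(suit=spades, face=up, mark=star, row=6) → row = 6 → Out.
(suit=diamonds, face=down, mark=none, row=5) → row = 5 → Out.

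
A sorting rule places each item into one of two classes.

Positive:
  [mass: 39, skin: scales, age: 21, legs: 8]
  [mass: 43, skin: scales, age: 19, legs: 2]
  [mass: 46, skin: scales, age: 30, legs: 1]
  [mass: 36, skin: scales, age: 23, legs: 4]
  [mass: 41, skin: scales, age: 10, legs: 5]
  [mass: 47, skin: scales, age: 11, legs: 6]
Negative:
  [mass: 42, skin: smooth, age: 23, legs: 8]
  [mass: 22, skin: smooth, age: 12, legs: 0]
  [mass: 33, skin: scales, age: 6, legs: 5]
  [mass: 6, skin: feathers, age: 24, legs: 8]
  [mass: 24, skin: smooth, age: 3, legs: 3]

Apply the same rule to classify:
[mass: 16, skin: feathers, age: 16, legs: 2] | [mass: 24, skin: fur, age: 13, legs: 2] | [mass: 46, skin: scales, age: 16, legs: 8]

Negative, Negative, Positive

Every 'Positive' example satisfies: skin is scales AND age ≥ 10. None of the 'Negative' examples do.
[mass: 16, skin: feathers, age: 16, legs: 2]: skin is feathers, age = 16 — lacks this property, so Negative. [mass: 24, skin: fur, age: 13, legs: 2]: skin is fur, age = 13 — lacks this property, so Negative. [mass: 46, skin: scales, age: 16, legs: 8]: skin is scales, age = 16 — has this property, so Positive.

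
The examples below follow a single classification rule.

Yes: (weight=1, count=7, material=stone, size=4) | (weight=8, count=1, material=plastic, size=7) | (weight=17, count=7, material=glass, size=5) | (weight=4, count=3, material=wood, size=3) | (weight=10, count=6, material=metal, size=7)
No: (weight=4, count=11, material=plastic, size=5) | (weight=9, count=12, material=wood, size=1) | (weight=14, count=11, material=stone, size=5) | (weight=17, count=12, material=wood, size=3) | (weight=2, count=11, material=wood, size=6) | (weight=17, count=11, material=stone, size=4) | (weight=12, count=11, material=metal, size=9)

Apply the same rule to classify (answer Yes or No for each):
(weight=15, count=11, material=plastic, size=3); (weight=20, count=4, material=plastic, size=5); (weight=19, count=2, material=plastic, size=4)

No, Yes, Yes

The simplest hypothesis consistent with all the labels is: count ≤ 7.
(weight=15, count=11, material=plastic, size=3): count = 11 — does not satisfy this, so No. (weight=20, count=4, material=plastic, size=5): count = 4 — has this property, so Yes. (weight=19, count=2, material=plastic, size=4): count = 2 — has this property, so Yes.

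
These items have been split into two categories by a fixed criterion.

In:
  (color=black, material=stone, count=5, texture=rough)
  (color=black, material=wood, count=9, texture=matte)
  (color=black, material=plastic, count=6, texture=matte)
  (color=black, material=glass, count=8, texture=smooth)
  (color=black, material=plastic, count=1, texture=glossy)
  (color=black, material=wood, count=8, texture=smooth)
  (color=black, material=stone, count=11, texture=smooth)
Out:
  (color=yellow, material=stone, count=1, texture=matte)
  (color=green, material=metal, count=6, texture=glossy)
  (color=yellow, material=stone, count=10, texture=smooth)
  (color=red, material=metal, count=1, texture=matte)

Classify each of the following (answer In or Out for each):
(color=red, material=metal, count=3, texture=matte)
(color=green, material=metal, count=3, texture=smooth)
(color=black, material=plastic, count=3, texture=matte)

Rule: color is black. This holds for each 'In' example and fails for each 'Out' one.
(color=red, material=metal, count=3, texture=matte): color is red, fails the rule → Out.
(color=green, material=metal, count=3, texture=smooth): color is green, fails the rule → Out.
(color=black, material=plastic, count=3, texture=matte): color is black, checks out → In.

Out, Out, In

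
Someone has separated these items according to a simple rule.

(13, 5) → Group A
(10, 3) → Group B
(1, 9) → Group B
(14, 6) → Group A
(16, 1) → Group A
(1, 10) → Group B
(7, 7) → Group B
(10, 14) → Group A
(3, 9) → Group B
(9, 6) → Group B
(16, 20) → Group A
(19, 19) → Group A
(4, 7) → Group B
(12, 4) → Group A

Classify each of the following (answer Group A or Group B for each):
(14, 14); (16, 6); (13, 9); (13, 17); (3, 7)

All 'Group A' examples share one property — sum ≥ 16 — and every 'Group B' example lacks it.

Group A, Group A, Group A, Group A, Group B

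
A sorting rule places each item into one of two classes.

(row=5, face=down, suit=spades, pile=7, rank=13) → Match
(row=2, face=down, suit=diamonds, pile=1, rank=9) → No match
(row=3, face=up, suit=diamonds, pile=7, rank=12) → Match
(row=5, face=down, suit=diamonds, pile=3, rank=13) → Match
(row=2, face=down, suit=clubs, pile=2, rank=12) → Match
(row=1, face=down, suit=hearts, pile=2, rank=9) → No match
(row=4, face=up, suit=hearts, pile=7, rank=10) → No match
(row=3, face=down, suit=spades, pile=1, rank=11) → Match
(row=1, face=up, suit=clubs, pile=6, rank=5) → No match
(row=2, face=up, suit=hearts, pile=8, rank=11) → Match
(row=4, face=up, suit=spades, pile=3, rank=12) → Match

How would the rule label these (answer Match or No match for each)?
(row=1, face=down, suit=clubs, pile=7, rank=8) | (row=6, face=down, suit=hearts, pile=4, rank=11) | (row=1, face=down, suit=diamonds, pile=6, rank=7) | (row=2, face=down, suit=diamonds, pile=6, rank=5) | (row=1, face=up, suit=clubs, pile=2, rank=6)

No match, Match, No match, No match, No match

A rule that fits every label: rank ≥ 11 — true of each 'Match' example, false of each 'No match' one.
(row=1, face=down, suit=clubs, pile=7, rank=8) — rank = 8, hence No match. (row=6, face=down, suit=hearts, pile=4, rank=11) — rank = 11, hence Match. (row=1, face=down, suit=diamonds, pile=6, rank=7) — rank = 7, hence No match. (row=2, face=down, suit=diamonds, pile=6, rank=5) — rank = 5, hence No match. (row=1, face=up, suit=clubs, pile=2, rank=6) — rank = 6, hence No match.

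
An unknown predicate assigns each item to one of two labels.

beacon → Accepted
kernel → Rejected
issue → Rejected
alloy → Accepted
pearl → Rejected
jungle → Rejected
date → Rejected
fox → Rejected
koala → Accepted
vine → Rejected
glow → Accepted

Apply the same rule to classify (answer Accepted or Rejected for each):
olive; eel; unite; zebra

Accepted, Rejected, Rejected, Rejected

The common property of the 'Accepted' items is: length ≥ 4 AND contains 'o'. No 'Rejected' item has it.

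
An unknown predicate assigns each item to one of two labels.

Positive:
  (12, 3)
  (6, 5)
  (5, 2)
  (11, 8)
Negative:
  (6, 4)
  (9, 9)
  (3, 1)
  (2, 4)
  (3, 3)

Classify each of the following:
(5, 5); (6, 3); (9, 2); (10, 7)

The rule appears to be: sum is odd.
(5, 5) — 5+5 = 10, hence Negative. (6, 3) — 6+3 = 9, hence Positive. (9, 2) — 9+2 = 11, hence Positive. (10, 7) — 10+7 = 17, hence Positive.

Negative, Positive, Positive, Positive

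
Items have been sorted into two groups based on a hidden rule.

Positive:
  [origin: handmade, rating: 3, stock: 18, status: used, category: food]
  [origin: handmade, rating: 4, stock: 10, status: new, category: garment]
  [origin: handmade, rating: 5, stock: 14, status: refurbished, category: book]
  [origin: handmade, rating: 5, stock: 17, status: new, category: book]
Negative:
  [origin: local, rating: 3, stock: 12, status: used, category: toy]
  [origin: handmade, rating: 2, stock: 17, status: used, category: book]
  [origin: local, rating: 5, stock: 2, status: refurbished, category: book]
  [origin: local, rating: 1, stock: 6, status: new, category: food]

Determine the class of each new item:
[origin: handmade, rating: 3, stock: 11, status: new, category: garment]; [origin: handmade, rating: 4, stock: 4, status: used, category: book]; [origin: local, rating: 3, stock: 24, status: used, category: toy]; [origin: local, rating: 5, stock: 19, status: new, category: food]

One predicate separates the groups cleanly: origin is handmade AND rating ≥ 3.
[origin: handmade, rating: 3, stock: 11, status: new, category: garment]: Positive (origin is handmade, rating = 3).
[origin: handmade, rating: 4, stock: 4, status: used, category: book]: Positive (origin is handmade, rating = 4).
[origin: local, rating: 3, stock: 24, status: used, category: toy]: Negative (origin is local, rating = 3).
[origin: local, rating: 5, stock: 19, status: new, category: food]: Negative (origin is local, rating = 5).

Positive, Positive, Negative, Negative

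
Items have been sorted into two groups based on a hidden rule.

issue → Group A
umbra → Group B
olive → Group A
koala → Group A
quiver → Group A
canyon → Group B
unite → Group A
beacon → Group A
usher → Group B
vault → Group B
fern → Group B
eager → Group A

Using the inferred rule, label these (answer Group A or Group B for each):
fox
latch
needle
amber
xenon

Group B, Group B, Group A, Group B, Group B

The distinguishing property — has ≥ 3 vowels — holds for all the 'Group A' cases and none of the 'Group B' cases.
fox — 1 vowel, hence Group B.
latch — 1 vowel, hence Group B.
needle — 3 vowels, hence Group A.
amber — 2 vowels, hence Group B.
xenon — 2 vowels, hence Group B.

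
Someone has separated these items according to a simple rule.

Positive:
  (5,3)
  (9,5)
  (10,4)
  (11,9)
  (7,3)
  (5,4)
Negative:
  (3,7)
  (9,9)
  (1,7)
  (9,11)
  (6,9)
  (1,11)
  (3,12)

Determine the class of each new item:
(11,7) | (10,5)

A rule that fits every label: first > second — true of each 'Positive' example, false of each 'Negative' one.
(11,7) — 11 > 7, hence Positive.
(10,5) — 10 > 5, hence Positive.

Positive, Positive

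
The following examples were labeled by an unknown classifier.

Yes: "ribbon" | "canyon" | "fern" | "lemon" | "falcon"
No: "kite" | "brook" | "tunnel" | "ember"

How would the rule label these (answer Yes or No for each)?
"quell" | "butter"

No, No

Rule: ends with 'n'. This holds for each 'Yes' example and fails for each 'No' one.
"quell" → ends with 'l' → No.
"butter" → ends with 'r' → No.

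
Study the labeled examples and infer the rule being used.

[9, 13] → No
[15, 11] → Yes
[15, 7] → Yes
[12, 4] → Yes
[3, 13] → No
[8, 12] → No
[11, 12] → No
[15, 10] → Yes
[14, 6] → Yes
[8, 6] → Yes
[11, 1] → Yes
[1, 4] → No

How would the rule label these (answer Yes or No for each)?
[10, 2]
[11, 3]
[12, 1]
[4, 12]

Yes, Yes, Yes, No

All 'Yes' examples share one property — first > second — and every 'No' example lacks it.
Yes: [10, 2], since 10 > 2.
Yes: [11, 3], since 11 > 3.
Yes: [12, 1], since 12 > 1.
No: [4, 12], since 4 < 12.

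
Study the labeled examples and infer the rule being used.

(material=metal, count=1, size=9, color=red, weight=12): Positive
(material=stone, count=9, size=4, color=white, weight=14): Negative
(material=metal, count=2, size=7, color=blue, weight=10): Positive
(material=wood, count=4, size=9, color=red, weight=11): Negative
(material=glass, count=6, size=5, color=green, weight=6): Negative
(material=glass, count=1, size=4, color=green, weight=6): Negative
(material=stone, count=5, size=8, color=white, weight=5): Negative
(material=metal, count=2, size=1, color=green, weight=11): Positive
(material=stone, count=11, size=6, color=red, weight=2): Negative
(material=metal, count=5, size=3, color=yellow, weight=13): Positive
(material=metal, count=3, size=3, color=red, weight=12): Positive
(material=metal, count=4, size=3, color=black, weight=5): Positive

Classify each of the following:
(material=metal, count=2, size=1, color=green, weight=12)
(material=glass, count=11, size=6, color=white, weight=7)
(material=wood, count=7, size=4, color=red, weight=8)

A rule that fits every label: material is metal — true of each 'Positive' example, false of each 'Negative' one.

Positive, Negative, Negative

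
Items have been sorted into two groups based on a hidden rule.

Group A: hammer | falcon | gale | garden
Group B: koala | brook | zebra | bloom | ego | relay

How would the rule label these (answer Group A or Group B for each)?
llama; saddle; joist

Group B, Group A, Group B

The distinguishing property — even length — holds for all the 'Group A' cases and none of the 'Group B' cases.
llama — length 5, hence Group B.
saddle — length 6, hence Group A.
joist — length 5, hence Group B.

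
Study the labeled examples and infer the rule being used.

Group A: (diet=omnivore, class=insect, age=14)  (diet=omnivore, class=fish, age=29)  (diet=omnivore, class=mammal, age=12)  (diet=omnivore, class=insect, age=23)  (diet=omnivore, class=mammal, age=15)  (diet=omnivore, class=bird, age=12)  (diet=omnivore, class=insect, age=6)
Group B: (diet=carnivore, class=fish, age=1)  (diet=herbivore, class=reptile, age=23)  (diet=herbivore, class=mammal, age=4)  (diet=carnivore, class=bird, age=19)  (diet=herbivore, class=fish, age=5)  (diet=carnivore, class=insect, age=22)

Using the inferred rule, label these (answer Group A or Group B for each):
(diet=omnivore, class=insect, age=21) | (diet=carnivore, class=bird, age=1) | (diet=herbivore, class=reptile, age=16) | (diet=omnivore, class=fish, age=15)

Group A, Group B, Group B, Group A

The distinguishing property — diet is omnivore — holds for all the 'Group A' cases and none of the 'Group B' cases.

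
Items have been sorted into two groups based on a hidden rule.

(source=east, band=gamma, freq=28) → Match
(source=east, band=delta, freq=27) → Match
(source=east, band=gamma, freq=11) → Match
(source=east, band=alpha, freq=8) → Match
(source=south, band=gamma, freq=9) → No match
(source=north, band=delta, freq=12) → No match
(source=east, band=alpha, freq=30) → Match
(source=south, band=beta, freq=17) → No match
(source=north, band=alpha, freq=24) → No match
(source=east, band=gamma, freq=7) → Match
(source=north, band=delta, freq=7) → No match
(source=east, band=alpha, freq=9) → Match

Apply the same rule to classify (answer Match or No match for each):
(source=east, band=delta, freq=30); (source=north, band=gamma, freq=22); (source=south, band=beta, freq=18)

Every 'Match' example satisfies: source is east. None of the 'No match' examples do.
(source=east, band=delta, freq=30): source is east — satisfies this, so Match. (source=north, band=gamma, freq=22): source is north — fails the rule, so No match. (source=south, band=beta, freq=18): source is south — fails the rule, so No match.

Match, No match, No match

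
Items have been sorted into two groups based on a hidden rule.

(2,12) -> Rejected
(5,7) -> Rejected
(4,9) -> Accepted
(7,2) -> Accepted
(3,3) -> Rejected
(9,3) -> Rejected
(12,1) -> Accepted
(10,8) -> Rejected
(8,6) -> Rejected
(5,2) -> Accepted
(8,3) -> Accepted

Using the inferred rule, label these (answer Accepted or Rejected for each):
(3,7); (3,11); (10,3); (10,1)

All 'Accepted' examples share one property — sum is odd — and every 'Rejected' example lacks it.
Rejected: (3,7), since 3+7 = 10.
Rejected: (3,11), since 3+11 = 14.
Accepted: (10,3), since 10+3 = 13.
Accepted: (10,1), since 10+1 = 11.

Rejected, Rejected, Accepted, Accepted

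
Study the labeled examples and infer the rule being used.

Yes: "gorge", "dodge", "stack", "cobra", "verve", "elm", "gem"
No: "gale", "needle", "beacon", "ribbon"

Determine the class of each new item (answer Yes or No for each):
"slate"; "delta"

All 'Yes' examples share one property — odd length — and every 'No' example lacks it.

Yes, Yes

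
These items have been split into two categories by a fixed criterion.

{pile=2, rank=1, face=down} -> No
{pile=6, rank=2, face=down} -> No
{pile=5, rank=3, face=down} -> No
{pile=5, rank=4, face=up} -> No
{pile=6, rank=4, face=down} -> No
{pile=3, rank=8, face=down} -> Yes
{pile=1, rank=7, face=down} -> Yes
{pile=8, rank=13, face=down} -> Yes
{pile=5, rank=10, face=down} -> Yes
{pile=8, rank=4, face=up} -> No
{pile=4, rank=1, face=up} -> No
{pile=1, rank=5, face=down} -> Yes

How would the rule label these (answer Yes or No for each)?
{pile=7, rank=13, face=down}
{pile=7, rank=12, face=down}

Yes, Yes

'Yes' ⟺ rank ≥ 5.
Yes: {pile=7, rank=13, face=down}, since rank = 13.
Yes: {pile=7, rank=12, face=down}, since rank = 12.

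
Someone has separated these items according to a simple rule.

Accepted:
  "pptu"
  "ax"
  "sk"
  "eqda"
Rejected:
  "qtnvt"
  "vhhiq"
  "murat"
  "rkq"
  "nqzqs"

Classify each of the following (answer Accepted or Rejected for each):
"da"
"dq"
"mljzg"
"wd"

Checking candidate rules against both groups, what survives is: even length.
"da" — length 2, hence Accepted. "dq" — length 2, hence Accepted. "mljzg" — length 5, hence Rejected. "wd" — length 2, hence Accepted.

Accepted, Accepted, Rejected, Accepted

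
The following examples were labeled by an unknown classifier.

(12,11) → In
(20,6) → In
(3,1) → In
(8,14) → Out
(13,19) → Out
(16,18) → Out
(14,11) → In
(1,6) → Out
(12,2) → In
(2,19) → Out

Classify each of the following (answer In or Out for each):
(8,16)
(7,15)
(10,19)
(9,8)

Out, Out, Out, In

The classifier is using: first > second.
(8,16) — 8 < 16, hence Out. (7,15) — 7 < 15, hence Out. (10,19) — 10 < 19, hence Out. (9,8) — 9 > 8, hence In.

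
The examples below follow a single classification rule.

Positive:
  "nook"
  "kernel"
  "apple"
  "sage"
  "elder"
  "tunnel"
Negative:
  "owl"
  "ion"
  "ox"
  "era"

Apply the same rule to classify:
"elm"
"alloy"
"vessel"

Negative, Positive, Positive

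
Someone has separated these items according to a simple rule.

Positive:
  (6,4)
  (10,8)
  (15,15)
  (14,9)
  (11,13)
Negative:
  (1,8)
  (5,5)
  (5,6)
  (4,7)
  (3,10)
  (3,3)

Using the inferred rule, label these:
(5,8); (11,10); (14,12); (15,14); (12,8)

Negative, Positive, Positive, Positive, Positive

The simplest hypothesis consistent with all the labels is: first ≥ 6.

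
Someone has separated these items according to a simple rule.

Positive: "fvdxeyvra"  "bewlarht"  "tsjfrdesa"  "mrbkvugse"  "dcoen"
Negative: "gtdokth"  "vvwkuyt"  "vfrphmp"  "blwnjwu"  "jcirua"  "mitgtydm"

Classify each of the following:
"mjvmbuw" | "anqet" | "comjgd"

Every 'Positive' example satisfies: contains 'e'. None of the 'Negative' examples do.
"mjvmbuw" — no 'e', hence Negative. "anqet" — has 'e', hence Positive. "comjgd" — no 'e', hence Negative.

Negative, Positive, Negative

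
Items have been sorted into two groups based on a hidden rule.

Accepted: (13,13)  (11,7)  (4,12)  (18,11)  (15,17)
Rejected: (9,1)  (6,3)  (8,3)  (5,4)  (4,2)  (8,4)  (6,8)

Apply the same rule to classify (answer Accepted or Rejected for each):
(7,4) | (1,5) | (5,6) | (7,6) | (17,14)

The rule appears to be: sum ≥ 16.
(7,4) → 7+4 = 11 → Rejected.
(1,5) → 1+5 = 6 → Rejected.
(5,6) → 5+6 = 11 → Rejected.
(7,6) → 7+6 = 13 → Rejected.
(17,14) → 17+14 = 31 → Accepted.

Rejected, Rejected, Rejected, Rejected, Accepted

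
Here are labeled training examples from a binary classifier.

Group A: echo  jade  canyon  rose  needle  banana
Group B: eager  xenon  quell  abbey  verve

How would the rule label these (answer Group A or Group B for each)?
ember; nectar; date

Checking candidate rules against both groups, what survives is: even length.
ember: Group B (length 5).
nectar: Group A (length 6).
date: Group A (length 4).

Group B, Group A, Group A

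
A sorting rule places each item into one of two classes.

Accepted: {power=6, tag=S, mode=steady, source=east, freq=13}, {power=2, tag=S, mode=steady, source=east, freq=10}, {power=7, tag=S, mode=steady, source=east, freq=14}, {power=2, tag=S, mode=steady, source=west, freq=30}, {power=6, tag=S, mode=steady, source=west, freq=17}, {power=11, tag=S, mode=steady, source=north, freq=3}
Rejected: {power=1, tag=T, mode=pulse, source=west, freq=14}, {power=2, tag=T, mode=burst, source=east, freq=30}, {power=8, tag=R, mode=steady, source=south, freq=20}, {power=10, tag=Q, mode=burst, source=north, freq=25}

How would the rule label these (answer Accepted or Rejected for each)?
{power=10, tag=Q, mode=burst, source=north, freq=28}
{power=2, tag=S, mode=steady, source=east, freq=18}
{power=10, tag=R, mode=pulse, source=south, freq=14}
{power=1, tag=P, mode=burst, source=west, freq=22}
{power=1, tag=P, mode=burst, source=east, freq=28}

Every 'Accepted' example satisfies: tag is S. None of the 'Rejected' examples do.
{power=10, tag=Q, mode=burst, source=north, freq=28} — tag is Q, hence Rejected. {power=2, tag=S, mode=steady, source=east, freq=18} — tag is S, hence Accepted. {power=10, tag=R, mode=pulse, source=south, freq=14} — tag is R, hence Rejected. {power=1, tag=P, mode=burst, source=west, freq=22} — tag is P, hence Rejected. {power=1, tag=P, mode=burst, source=east, freq=28} — tag is P, hence Rejected.

Rejected, Accepted, Rejected, Rejected, Rejected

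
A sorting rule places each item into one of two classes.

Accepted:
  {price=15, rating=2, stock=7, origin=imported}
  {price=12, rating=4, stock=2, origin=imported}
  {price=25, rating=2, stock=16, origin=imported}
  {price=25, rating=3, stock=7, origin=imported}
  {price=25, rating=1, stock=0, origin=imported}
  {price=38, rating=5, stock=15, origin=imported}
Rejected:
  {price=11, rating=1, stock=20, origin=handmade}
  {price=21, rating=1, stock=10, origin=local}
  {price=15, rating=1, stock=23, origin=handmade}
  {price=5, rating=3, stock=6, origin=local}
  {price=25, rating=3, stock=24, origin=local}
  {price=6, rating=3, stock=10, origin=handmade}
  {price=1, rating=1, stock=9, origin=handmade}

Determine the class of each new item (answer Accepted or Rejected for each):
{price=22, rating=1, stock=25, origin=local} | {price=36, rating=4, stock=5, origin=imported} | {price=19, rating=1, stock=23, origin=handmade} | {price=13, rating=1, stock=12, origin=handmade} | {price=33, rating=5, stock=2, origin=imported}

The pattern is that an item is 'Accepted' exactly when: origin is imported.
Rejected: {price=22, rating=1, stock=25, origin=local}, since origin is local. Accepted: {price=36, rating=4, stock=5, origin=imported}, since origin is imported. Rejected: {price=19, rating=1, stock=23, origin=handmade}, since origin is handmade. Rejected: {price=13, rating=1, stock=12, origin=handmade}, since origin is handmade. Accepted: {price=33, rating=5, stock=2, origin=imported}, since origin is imported.

Rejected, Accepted, Rejected, Rejected, Accepted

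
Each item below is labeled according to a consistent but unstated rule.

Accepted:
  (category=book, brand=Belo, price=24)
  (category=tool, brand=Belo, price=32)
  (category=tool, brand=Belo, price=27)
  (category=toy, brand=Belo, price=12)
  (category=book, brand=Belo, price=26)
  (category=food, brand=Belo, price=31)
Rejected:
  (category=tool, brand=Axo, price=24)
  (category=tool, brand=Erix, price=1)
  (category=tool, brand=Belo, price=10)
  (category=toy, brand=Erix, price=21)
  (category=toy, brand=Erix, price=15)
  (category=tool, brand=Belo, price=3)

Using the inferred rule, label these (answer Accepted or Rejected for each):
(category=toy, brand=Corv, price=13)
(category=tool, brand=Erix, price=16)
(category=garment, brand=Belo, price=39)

The distinguishing property — brand is Belo AND price ≥ 12 — holds for all the 'Accepted' cases and none of the 'Rejected' cases.
(category=toy, brand=Corv, price=13) — brand is Corv, price = 13, hence Rejected.
(category=tool, brand=Erix, price=16) — brand is Erix, price = 16, hence Rejected.
(category=garment, brand=Belo, price=39) — brand is Belo, price = 39, hence Accepted.

Rejected, Rejected, Accepted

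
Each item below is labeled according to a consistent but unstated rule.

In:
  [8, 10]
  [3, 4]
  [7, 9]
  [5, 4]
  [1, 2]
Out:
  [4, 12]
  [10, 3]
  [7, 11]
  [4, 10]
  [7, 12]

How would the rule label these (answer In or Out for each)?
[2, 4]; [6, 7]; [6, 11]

In, In, Out

The rule appears to be: |first − second| ≤ 2.
[2, 4]: In (|2−4| = 2).
[6, 7]: In (|6−7| = 1).
[6, 11]: Out (|6−11| = 5).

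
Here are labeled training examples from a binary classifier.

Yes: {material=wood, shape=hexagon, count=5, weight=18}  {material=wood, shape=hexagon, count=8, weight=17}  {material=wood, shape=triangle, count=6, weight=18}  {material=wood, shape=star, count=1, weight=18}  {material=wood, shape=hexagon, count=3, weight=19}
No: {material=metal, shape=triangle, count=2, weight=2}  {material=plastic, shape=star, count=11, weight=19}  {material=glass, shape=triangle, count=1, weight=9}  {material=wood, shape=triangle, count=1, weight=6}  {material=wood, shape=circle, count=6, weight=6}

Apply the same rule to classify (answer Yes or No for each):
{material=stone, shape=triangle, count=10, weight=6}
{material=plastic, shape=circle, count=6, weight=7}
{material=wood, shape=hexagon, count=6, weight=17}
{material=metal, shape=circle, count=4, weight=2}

No, No, Yes, No

The simplest hypothesis consistent with all the labels is: material is wood AND weight ≥ 9.
{material=stone, shape=triangle, count=10, weight=6}: No (material is stone, weight = 6).
{material=plastic, shape=circle, count=6, weight=7}: No (material is plastic, weight = 7).
{material=wood, shape=hexagon, count=6, weight=17}: Yes (material is wood, weight = 17).
{material=metal, shape=circle, count=4, weight=2}: No (material is metal, weight = 2).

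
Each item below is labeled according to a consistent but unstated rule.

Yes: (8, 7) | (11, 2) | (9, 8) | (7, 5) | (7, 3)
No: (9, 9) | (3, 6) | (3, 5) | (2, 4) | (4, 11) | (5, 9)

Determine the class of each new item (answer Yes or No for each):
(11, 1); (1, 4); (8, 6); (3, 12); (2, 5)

Yes, No, Yes, No, No

Every 'Yes' example satisfies: first > second. None of the 'No' examples do.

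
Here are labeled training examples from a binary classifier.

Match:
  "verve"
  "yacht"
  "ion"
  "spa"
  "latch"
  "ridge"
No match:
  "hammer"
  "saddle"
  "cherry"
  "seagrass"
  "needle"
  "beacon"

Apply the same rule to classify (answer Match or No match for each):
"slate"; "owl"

Match, Match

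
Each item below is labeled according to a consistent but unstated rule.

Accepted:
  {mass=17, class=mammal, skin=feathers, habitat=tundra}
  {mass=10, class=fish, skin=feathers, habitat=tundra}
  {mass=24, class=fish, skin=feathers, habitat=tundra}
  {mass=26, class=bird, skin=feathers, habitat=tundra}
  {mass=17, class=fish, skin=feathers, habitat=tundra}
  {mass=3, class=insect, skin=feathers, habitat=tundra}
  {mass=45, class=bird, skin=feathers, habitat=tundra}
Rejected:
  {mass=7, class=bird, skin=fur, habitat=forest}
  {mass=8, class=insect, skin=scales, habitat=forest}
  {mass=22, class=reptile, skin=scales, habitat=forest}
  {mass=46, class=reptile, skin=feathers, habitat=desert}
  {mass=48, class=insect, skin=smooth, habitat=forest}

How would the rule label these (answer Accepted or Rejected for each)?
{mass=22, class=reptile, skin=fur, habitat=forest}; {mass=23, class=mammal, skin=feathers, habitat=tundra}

Rejected, Accepted

Checking candidate rules against both groups, what survives is: habitat is tundra.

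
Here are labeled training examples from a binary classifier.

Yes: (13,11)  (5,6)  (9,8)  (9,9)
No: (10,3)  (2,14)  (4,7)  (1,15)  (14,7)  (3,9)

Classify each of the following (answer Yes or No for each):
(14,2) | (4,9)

Every 'Yes' example satisfies: |first − second| ≤ 2. None of the 'No' examples do.
(14,2) — |14−2| = 12, hence No. (4,9) — |4−9| = 5, hence No.

No, No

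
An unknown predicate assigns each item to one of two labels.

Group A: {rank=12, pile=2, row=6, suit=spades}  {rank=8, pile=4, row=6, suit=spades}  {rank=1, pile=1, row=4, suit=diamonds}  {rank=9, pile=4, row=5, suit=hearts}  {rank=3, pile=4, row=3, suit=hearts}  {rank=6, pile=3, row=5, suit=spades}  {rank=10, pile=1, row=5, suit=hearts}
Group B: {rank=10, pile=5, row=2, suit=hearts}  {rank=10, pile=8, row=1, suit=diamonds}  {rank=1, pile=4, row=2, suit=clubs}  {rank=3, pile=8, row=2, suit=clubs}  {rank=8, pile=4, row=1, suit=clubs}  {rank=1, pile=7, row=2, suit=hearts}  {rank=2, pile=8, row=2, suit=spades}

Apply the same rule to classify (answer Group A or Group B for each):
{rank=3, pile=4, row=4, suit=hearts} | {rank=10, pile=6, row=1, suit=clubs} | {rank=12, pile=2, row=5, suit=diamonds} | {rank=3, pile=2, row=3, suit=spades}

Group A, Group B, Group A, Group A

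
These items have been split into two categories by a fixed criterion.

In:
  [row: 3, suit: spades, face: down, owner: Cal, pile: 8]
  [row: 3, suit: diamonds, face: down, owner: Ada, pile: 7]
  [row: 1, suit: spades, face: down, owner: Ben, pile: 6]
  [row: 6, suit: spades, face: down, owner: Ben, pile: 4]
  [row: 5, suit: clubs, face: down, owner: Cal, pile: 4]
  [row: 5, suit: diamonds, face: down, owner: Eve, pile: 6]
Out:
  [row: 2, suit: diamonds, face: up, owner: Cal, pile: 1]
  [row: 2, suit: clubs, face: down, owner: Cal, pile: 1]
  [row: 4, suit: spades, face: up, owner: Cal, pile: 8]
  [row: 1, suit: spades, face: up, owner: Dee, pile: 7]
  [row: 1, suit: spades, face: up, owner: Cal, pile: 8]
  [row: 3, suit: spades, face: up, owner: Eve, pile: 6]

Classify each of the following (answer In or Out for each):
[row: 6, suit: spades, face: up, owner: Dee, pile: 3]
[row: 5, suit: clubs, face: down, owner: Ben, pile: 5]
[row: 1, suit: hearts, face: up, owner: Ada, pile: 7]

Out, In, Out

The rule appears to be: face is down AND pile ≥ 4.
[row: 6, suit: spades, face: up, owner: Dee, pile: 3] — face is up, pile = 3, hence Out.
[row: 5, suit: clubs, face: down, owner: Ben, pile: 5] — face is down, pile = 5, hence In.
[row: 1, suit: hearts, face: up, owner: Ada, pile: 7] — face is up, pile = 7, hence Out.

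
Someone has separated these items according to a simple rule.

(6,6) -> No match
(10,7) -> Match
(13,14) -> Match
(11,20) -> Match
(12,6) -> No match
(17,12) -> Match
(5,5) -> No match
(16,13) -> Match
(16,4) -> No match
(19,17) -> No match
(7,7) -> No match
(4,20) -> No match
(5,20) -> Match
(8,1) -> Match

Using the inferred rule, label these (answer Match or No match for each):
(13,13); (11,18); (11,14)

The classifier is using: sum is odd.

No match, Match, Match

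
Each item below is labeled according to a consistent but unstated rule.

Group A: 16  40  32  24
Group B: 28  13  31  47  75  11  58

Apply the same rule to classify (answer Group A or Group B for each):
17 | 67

Group B, Group B

The pattern is that an item is 'Group A' exactly when: multiple of 8.
17: Group B (17 = 8·2 + 1).
67: Group B (67 = 8·8 + 3).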